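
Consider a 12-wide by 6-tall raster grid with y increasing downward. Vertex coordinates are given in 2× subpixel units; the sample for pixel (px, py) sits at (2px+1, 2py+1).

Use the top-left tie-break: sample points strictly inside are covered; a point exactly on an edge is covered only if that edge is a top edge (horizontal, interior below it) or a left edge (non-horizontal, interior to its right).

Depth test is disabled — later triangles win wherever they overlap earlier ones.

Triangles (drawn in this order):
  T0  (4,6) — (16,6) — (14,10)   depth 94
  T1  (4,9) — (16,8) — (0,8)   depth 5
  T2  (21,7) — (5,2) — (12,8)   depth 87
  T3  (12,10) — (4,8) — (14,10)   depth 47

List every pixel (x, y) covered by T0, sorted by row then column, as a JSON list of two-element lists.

T0:
  2·area = 48
  edge (4, 6)→(16, 6): d=(12,0) top-left  bias=+0
  edge (16, 6)→(14, 10): d=(-2,4) right/bottom  bias=-1
  edge (14, 10)→(4, 6): d=(-10,-4) top-left  bias=+0
    (3,3)@(7, 7): e=[12,34,2] → X
    (4,3)@(9, 7): e=[12,26,10] → X
    (5,3)@(11, 7): e=[12,18,18] → X
    (6,3)@(13, 7): e=[12,10,26] → X
    (7,3)@(15, 7): e=[12,2,34] → X
    (8,3)@(17, 7): e=[12,-6,42] → .
    (3,4)@(7, 9): e=[36,30,-18] → .
    (4,4)@(9, 9): e=[36,22,-10] → .
    (5,4)@(11, 9): e=[36,14,-2] → .
    (6,4)@(13, 9): e=[36,6,6] → X
    (7,4)@(15, 9): e=[36,-2,14] → .
    (6,5)@(13, 11): e=[60,2,-14] → .
  covered (6 px):
    . . . . . . . . . . . .
    . . . . . . . . . . . .
    . . . . . . . . . . . .
    . . . X X X X X . . . .
    . . . . . . X . . . . .
    . . . . . . . . . . . .
T1:
  2·area = 16  (B↔C swapped to make it positive)
  edge (4, 9)→(0, 8): d=(-4,-1) top-left  bias=+0
  edge (0, 8)→(16, 8): d=(16,0) top-left  bias=+0
  edge (16, 8)→(4, 9): d=(-12,1) right/bottom  bias=-1
  covered (0 px):
    . . . . . . . . . . . .
    . . . . . . . . . . . .
    . . . . . . . . . . . .
    . . . . . . . . . . . .
    . . . . . . . . . . . .
    . . . . . . . . . . . .
T2:
  2·area = 61  (B↔C swapped to make it positive)
  edge (21, 7)→(12, 8): d=(-9,1) right/bottom  bias=-1
  edge (12, 8)→(5, 2): d=(-7,-6) top-left  bias=+0
  edge (5, 2)→(21, 7): d=(16,5) right/bottom  bias=-1
    (3,1)@(7, 3): e=[50,5,6] → X
    (4,1)@(9, 3): e=[48,17,-4] → .
    (3,2)@(7, 5): e=[32,-9,38] → .
    (4,2)@(9, 5): e=[30,3,28] → X
    (5,2)@(11, 5): e=[28,15,18] → X
    (6,2)@(13, 5): e=[26,27,8] → X
    (7,2)@(15, 5): e=[24,39,-2] → .
    (4,3)@(9, 7): e=[12,-11,60] → .
    (5,3)@(11, 7): e=[10,1,50] → X
    (7,3)@(15, 7): e=[6,25,30] → X
    (8,3)@(17, 7): e=[4,37,20] → X
    (9,3)@(19, 7): e=[2,49,10] → X
    (10,3)@(21, 7): e=[0,61,0] → .  [on edge]
    (1,4)@(3, 9): e=[0,-61,122] → .  [on edge]
  covered (9 px):
    . . . . . . . . . . . .
    . . . X . . . . . . . .
    . . . . X X X . . . . .
    . . . . . X X X X X . .
    . . . . . . . . . . . .
    . . . . . . . . . . . .
T3:
  2·area = 4
  edge (12, 10)→(4, 8): d=(-8,-2) top-left  bias=+0
  edge (4, 8)→(14, 10): d=(10,2) right/bottom  bias=-1
  edge (14, 10)→(12, 10): d=(-2,0) right/bottom  bias=-1
    (4,4)@(9, 9): e=[2,0,2] → .  [on edge]
    (9,5)@(19, 11): e=[6,0,-2] → .  [on edge]
  covered (0 px):
    . . . . . . . . . . . .
    . . . . . . . . . . . .
    . . . . . . . . . . . .
    . . . . . . . . . . . .
    . . . . . . . . . . . .
    . . . . . . . . . . . .

Final: [[3,3],[4,3],[5,3],[6,3],[7,3],[6,4]]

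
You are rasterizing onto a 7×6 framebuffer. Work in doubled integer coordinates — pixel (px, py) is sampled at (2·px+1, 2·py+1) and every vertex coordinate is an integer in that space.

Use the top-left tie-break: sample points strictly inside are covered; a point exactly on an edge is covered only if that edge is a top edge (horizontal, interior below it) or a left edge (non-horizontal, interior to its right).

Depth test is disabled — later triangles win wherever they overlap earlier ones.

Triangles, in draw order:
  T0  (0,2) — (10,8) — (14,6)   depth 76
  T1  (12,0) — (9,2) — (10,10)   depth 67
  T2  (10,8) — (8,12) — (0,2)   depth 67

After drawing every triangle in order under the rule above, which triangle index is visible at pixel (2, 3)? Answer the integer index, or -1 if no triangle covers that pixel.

T0:
  2·area = 44  (B↔C swapped to make it positive)
  edge (0, 2)→(14, 6): d=(14,4) right/bottom  bias=-1
  edge (14, 6)→(10, 8): d=(-4,2) right/bottom  bias=-1
  edge (10, 8)→(0, 2): d=(-10,-6) top-left  bias=+0
    (1,1)@(3, 3): e=[2,34,8] → █
    (2,1)@(5, 3): e=[-6,30,20] → ·
    (1,2)@(3, 5): e=[30,26,-12] → ·
    (2,2)@(5, 5): e=[22,22,0] → █  [on edge]
    (3,2)@(7, 5): e=[14,18,12] → █
    (4,2)@(9, 5): e=[6,14,24] → █
    (5,2)@(11, 5): e=[-2,10,36] → ·
    (2,3)@(5, 7): e=[50,14,-20] → ·
    (3,3)@(7, 7): e=[42,10,-8] → ·
    (4,3)@(9, 7): e=[34,6,4] → █
    (5,3)@(11, 7): e=[26,2,16] → █
    (6,3)@(13, 7): e=[18,-2,28] → ·
  covered (6 px):
    · · · · · · ·
    · █ · · · · ·
    · · █ █ █ · ·
    · · · · █ █ ·
    · · · · · · ·
    · · · · · · ·
T1:
  2·area = 26  (B↔C swapped to make it positive)
  edge (12, 0)→(10, 10): d=(-2,10) right/bottom  bias=-1
  edge (10, 10)→(9, 2): d=(-1,-8) top-left  bias=+0
  edge (9, 2)→(12, 0): d=(3,-2) top-left  bias=+0
    (5,0)@(11, 1): e=[8,17,1] → █
    (6,0)@(13, 1): e=[-12,33,5] → ·
    (5,1)@(11, 3): e=[4,15,7] → █
    (6,1)@(13, 3): e=[-16,31,11] → ·
    (5,2)@(11, 5): e=[0,13,13] → ·  [on edge]
  covered (2 px):
    · · · · · █ ·
    · · · · · █ ·
    · · · · · · ·
    · · · · · · ·
    · · · · · · ·
    · · · · · · ·
T2:
  2·area = 52
  edge (10, 8)→(8, 12): d=(-2,4) right/bottom  bias=-1
  edge (8, 12)→(0, 2): d=(-8,-10) top-left  bias=+0
  edge (0, 2)→(10, 8): d=(10,6) right/bottom  bias=-1
    (0,1)@(1, 3): e=[46,2,4] → █
    (1,1)@(3, 3): e=[38,22,-8] → ·
    (0,2)@(1, 5): e=[42,-14,24] → ·
    (1,2)@(3, 5): e=[34,6,12] → █
    (2,2)@(5, 5): e=[26,26,0] → ·  [on edge]
    (1,3)@(3, 7): e=[30,-10,32] → ·
    (2,3)@(5, 7): e=[22,10,20] → █
    (3,3)@(7, 7): e=[14,30,8] → █
    (4,3)@(9, 7): e=[6,50,-4] → ·
    (2,4)@(5, 9): e=[18,-6,40] → ·
    (3,4)@(7, 9): e=[10,14,28] → █
    (4,4)@(9, 9): e=[2,34,16] → █
  covered (6 px):
    · · · · · · ·
    █ · · · · · ·
    · █ · · · · ·
    · · █ █ · · ·
    · · · █ █ · ·
    · · · · · · ·

Z-buffer (winner per pixel, '.' = empty):
  . . . . . 1 .
  2 0 . . . 1 .
  . 2 0 0 0 . .
  . . 2 2 0 0 .
  . . . 2 2 . .
  . . . . . . .

Result: 2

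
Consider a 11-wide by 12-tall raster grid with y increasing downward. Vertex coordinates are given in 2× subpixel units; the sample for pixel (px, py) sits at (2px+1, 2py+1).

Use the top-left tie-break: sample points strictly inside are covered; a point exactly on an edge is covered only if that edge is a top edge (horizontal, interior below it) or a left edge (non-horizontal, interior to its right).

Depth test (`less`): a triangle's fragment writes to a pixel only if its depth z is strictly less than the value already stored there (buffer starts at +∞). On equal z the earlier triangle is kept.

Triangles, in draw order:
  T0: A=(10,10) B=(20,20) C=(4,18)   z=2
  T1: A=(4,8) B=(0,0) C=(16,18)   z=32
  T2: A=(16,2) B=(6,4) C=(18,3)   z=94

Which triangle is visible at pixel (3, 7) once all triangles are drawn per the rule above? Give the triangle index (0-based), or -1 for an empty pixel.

T0:
  2·area = 140
  edge (10, 10)→(20, 20): d=(10,10) right/bottom  bias=-1
  edge (20, 20)→(4, 18): d=(-16,-2) top-left  bias=+0
  edge (4, 18)→(10, 10): d=(6,-8) top-left  bias=+0
    (0,0)@(1, 1): e=[0,266,-126] → ·  [on edge]
    (1,1)@(3, 3): e=[0,238,-98] → ·  [on edge]
    (2,2)@(5, 5): e=[0,210,-70] → ·  [on edge]
    (3,3)@(7, 7): e=[0,182,-42] → ·  [on edge]
    (4,4)@(9, 9): e=[0,154,-14] → ·  [on edge]
    (5,5)@(11, 11): e=[0,126,14] → ·  [on edge]
    (4,6)@(9, 13): e=[40,90,10] → #
    (5,6)@(11, 13): e=[20,94,26] → #
    (6,6)@(13, 13): e=[0,98,42] → ·  [on edge]
    (3,7)@(7, 15): e=[80,54,6] → #
    (6,7)@(13, 15): e=[20,66,54] → #
    (7,7)@(15, 15): e=[0,70,70] → ·  [on edge]
    (8,8)@(17, 17): e=[0,42,98] → ·  [on edge]
    (9,9)@(19, 19): e=[0,14,126] → ·  [on edge]
    (10,10)@(21, 21): e=[0,-14,154] → ·  [on edge]
  covered (15 px):
    · · · · · · · · · · ·
    · · · · · · · · · · ·
    · · · · · · · · · · ·
    · · · · · · · · · · ·
    · · · · · · · · · · ·
    · · · · · · · · · · ·
    · · · · # # · · · · ·
    · · · # # # # · · · ·
    · · # # # # # # · · ·
    · · · · · · # # # · ·
    · · · · · · · · · · ·
    · · · · · · · · · · ·
T1:
  2·area = 56
  edge (4, 8)→(0, 0): d=(-4,-8) top-left  bias=+0
  edge (0, 0)→(16, 18): d=(16,18) right/bottom  bias=-1
  edge (16, 18)→(4, 8): d=(-12,-10) top-left  bias=+0
    (1,2)@(3, 5): e=[4,26,26] → #
    (2,2)@(5, 5): e=[20,-10,46] → ·
    (1,3)@(3, 7): e=[-4,58,2] → ·
    (2,3)@(5, 7): e=[12,22,22] → #
    (3,3)@(7, 7): e=[28,-14,42] → ·
    (2,4)@(5, 9): e=[4,54,-2] → ·
    (3,4)@(7, 9): e=[20,18,18] → #
    (4,4)@(9, 9): e=[36,-18,38] → ·
    (3,5)@(7, 11): e=[12,50,-6] → ·
    (4,5)@(9, 11): e=[28,14,14] → #
    (5,5)@(11, 11): e=[44,-22,34] → ·
    (4,6)@(9, 13): e=[20,46,-10] → ·
  covered (7 px):
    · · · · · · · · · · ·
    · · · · · · · · · · ·
    · # · · · · · · · · ·
    · · # · · · · · · · ·
    · · · # · · · · · · ·
    · · · · # · · · · · ·
    · · · · · # · · · · ·
    · · · · · · # · · · ·
    · · · · · · · # · · ·
    · · · · · · · · · · ·
    · · · · · · · · · · ·
    · · · · · · · · · · ·
T2:
  2·area = 14  (B↔C swapped to make it positive)
  edge (16, 2)→(18, 3): d=(2,1) right/bottom  bias=-1
  edge (18, 3)→(6, 4): d=(-12,1) right/bottom  bias=-1
  edge (6, 4)→(16, 2): d=(10,-2) top-left  bias=+0
    (10,0)@(21, 1): e=[-7,21,0] → ·  [on edge]
    (5,1)@(11, 3): e=[7,7,0] → #  [on edge]
    (6,1)@(13, 3): e=[5,5,4] → #
    (7,1)@(15, 3): e=[3,3,8] → #
    (8,1)@(17, 3): e=[1,1,12] → #
    (9,1)@(19, 3): e=[-1,-1,16] → ·
    (0,2)@(1, 5): e=[21,-7,0] → ·  [on edge]
    (5,2)@(11, 5): e=[11,-17,20] → ·
    (6,2)@(13, 5): e=[9,-19,24] → ·
    (7,2)@(15, 5): e=[7,-21,28] → ·
    (8,2)@(17, 5): e=[5,-23,32] → ·
  covered (4 px):
    · · · · · · · · · · ·
    · · · · · # # # # · ·
    · · · · · · · · · · ·
    · · · · · · · · · · ·
    · · · · · · · · · · ·
    · · · · · · · · · · ·
    · · · · · · · · · · ·
    · · · · · · · · · · ·
    · · · · · · · · · · ·
    · · · · · · · · · · ·
    · · · · · · · · · · ·
    · · · · · · · · · · ·

Z-buffer (winner per pixel, '.' = empty):
  . . . . . . . . . . .
  . . . . . 2 2 2 2 . .
  . 1 . . . . . . . . .
  . . 1 . . . . . . . .
  . . . 1 . . . . . . .
  . . . . 1 . . . . . .
  . . . . 0 0 . . . . .
  . . . 0 0 0 0 . . . .
  . . 0 0 0 0 0 0 . . .
  . . . . . . 0 0 0 . .
  . . . . . . . . . . .
  . . . . . . . . . . .

Result: 0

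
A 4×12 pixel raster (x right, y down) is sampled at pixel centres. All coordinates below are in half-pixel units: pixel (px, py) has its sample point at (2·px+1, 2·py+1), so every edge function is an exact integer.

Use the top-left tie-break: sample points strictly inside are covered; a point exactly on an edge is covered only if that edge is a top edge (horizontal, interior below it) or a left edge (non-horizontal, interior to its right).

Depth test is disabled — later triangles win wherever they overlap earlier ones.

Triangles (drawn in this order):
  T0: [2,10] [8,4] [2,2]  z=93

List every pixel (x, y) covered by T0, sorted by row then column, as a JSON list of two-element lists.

T0:
  2·area = 48  (B↔C swapped to make it positive)
  edge (2, 10)→(2, 2): d=(0,-8) top-left  bias=+0
  edge (2, 2)→(8, 4): d=(6,2) right/bottom  bias=-1
  edge (8, 4)→(2, 10): d=(-6,6) right/bottom  bias=-1
    (1,1)@(3, 3): e=[8,4,36] → #
    (2,1)@(5, 3): e=[24,0,24] → ·  [on edge]
    (1,2)@(3, 5): e=[8,16,24] → #
    (2,2)@(5, 5): e=[24,12,12] → #
    (3,2)@(7, 5): e=[40,8,0] → ·  [on edge]
    (1,3)@(3, 7): e=[8,28,12] → #
    (2,3)@(5, 7): e=[24,24,0] → ·  [on edge]
    (1,4)@(3, 9): e=[8,40,0] → ·  [on edge]
    (0,5)@(1, 11): e=[-8,56,0] → ·  [on edge]
  covered (4 px):
    · · · ·
    · # · ·
    · # # ·
    · # · ·
    · · · ·
    · · · ·
    · · · ·
    · · · ·
    · · · ·
    · · · ·
    · · · ·
    · · · ·

Final: [[1,1],[1,2],[2,2],[1,3]]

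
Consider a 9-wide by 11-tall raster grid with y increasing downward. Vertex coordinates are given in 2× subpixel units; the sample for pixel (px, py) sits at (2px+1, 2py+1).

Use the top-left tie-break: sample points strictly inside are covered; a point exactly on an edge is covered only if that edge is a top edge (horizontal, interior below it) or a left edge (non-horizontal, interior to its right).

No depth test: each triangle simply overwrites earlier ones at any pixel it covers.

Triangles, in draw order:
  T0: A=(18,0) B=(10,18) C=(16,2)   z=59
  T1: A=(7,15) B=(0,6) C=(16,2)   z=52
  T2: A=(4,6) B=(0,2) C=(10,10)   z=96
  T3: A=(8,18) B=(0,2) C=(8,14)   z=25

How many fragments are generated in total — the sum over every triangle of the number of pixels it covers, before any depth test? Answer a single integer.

T0:
  2·area = 20
  edge (18, 0)→(10, 18): d=(-8,18) right/bottom  bias=-1
  edge (10, 18)→(16, 2): d=(6,-16) top-left  bias=+0
  edge (16, 2)→(18, 0): d=(2,-2) top-left  bias=+0
    (8,0)@(17, 1): e=[10,10,0] → █  [on edge]
    (7,1)@(15, 3): e=[30,-10,0] → ·  [on edge]
    (8,1)@(17, 3): e=[-6,22,4] → ·
    (6,2)@(13, 5): e=[50,-30,0] → ·  [on edge]
    (7,2)@(15, 5): e=[14,2,4] → █
    (8,2)@(17, 5): e=[-22,34,8] → ·
    (5,3)@(11, 7): e=[70,-50,0] → ·  [on edge]
    (7,3)@(15, 7): e=[-2,14,8] → ·
    (4,4)@(9, 9): e=[90,-70,0] → ·  [on edge]
    (3,5)@(7, 11): e=[110,-90,0] → ·  [on edge]
    (6,5)@(13, 11): e=[2,6,12] → █
    (7,5)@(15, 11): e=[-34,38,16] → ·
    (2,6)@(5, 13): e=[130,-110,0] → ·  [on edge]
    (1,7)@(3, 15): e=[150,-130,0] → ·  [on edge]
    (0,8)@(1, 17): e=[170,-150,0] → ·  [on edge]
  covered (3 px):
    · · · · · · · · █
    · · · · · · · · ·
    · · · · · · · █ ·
    · · · · · · · · ·
    · · · · · · · · ·
    · · · · · · █ · ·
    · · · · · · · · ·
    · · · · · · · · ·
    · · · · · · · · ·
    · · · · · · · · ·
    · · · · · · · · ·
T1:
  2·area = 172
  edge (7, 15)→(0, 6): d=(-7,-9) top-left  bias=+0
  edge (0, 6)→(16, 2): d=(16,-4) top-left  bias=+0
  edge (16, 2)→(7, 15): d=(-9,13) right/bottom  bias=-1
    (6,1)@(13, 3): e=[138,4,30] → █
    (7,1)@(15, 3): e=[156,12,4] → █
    (8,1)@(17, 3): e=[174,20,-22] → ·
    (2,2)@(5, 5): e=[52,4,116] → █
    (3,2)@(7, 5): e=[70,12,90] → █
    (4,2)@(9, 5): e=[88,20,64] → █
    (5,2)@(11, 5): e=[106,28,38] → █
    (7,2)@(15, 5): e=[142,44,-14] → ·
    (0,3)@(1, 7): e=[2,20,150] → █
    (1,3)@(3, 7): e=[20,28,124] → █
    (6,3)@(13, 7): e=[110,68,-6] → ·
    (0,4)@(1, 9): e=[-12,52,132] → ·
    (3,7)@(7, 15): e=[0,172,0] → ·  [on edge]
  covered (22 px):
    · · · · · · · · ·
    · · · · · · █ █ ·
    · · █ █ █ █ █ · ·
    █ █ █ █ █ █ · · ·
    · █ █ █ █ █ · · ·
    · · █ █ █ · · · ·
    · · · █ · · · · ·
    · · · · · · · · ·
    · · · · · · · · ·
    · · · · · · · · ·
    · · · · · · · · ·
T2:
  2·area = 8
  edge (4, 6)→(0, 2): d=(-4,-4) top-left  bias=+0
  edge (0, 2)→(10, 10): d=(10,8) right/bottom  bias=-1
  edge (10, 10)→(4, 6): d=(-6,-4) top-left  bias=+0
    (0,1)@(1, 3): e=[0,2,6] → █  [on edge]
    (1,1)@(3, 3): e=[8,-14,14] → ·
    (0,2)@(1, 5): e=[-8,22,-6] → ·
    (1,2)@(3, 5): e=[0,6,2] → █  [on edge]
    (2,2)@(5, 5): e=[8,-10,10] → ·
    (1,3)@(3, 7): e=[-8,26,-10] → ·
    (2,3)@(5, 7): e=[0,10,-2] → ·  [on edge]
    (3,4)@(7, 9): e=[0,14,-6] → ·  [on edge]
    (4,5)@(9, 11): e=[0,18,-10] → ·  [on edge]
    (5,6)@(11, 13): e=[0,22,-14] → ·  [on edge]
    (6,7)@(13, 15): e=[0,26,-18] → ·  [on edge]
    (7,8)@(15, 17): e=[0,30,-22] → ·  [on edge]
    (8,9)@(17, 19): e=[0,34,-26] → ·  [on edge]
  covered (2 px):
    · · · · · · · · ·
    █ · · · · · · · ·
    · █ · · · · · · ·
    · · · · · · · · ·
    · · · · · · · · ·
    · · · · · · · · ·
    · · · · · · · · ·
    · · · · · · · · ·
    · · · · · · · · ·
    · · · · · · · · ·
    · · · · · · · · ·
T3:
  2·area = 32
  edge (8, 18)→(0, 2): d=(-8,-16) top-left  bias=+0
  edge (0, 2)→(8, 14): d=(8,12) right/bottom  bias=-1
  edge (8, 14)→(8, 18): d=(0,4) right/bottom  bias=-1
    (1,3)@(3, 7): e=[8,4,20] → █
    (2,3)@(5, 7): e=[40,-20,12] → ·
    (1,4)@(3, 9): e=[-8,20,20] → ·
    (2,5)@(5, 11): e=[8,12,12] → █
    (3,5)@(7, 11): e=[40,-12,4] → ·
    (2,6)@(5, 13): e=[-8,28,12] → ·
    (3,6)@(7, 13): e=[24,4,4] → █
    (4,6)@(9, 13): e=[56,-20,-4] → ·
    (3,7)@(7, 15): e=[8,20,4] → █
    (4,7)@(9, 15): e=[40,-4,-4] → ·
    (3,8)@(7, 17): e=[-8,36,4] → ·
  covered (4 px):
    · · · · · · · · ·
    · · · · · · · · ·
    · · · · · · · · ·
    · █ · · · · · · ·
    · · · · · · · · ·
    · · █ · · · · · ·
    · · · █ · · · · ·
    · · · █ · · · · ·
    · · · · · · · · ·
    · · · · · · · · ·
    · · · · · · · · ·

Result: 31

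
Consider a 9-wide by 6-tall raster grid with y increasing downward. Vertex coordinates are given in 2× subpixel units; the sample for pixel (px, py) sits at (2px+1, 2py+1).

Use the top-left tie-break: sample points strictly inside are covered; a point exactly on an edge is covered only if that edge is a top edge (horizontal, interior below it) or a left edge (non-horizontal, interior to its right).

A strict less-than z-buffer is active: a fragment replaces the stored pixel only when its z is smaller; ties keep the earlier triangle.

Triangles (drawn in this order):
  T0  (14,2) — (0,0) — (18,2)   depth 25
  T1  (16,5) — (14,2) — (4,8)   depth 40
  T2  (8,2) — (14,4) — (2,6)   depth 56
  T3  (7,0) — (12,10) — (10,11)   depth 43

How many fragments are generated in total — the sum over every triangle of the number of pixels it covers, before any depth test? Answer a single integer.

T0:
  2·area = 8
  edge (14, 2)→(0, 0): d=(-14,-2) top-left  bias=+0
  edge (0, 0)→(18, 2): d=(18,2) right/bottom  bias=-1
  edge (18, 2)→(14, 2): d=(-4,0) right/bottom  bias=-1
    (3,0)@(7, 1): e=[0,4,4] → X  [on edge]
    (4,0)@(9, 1): e=[4,0,4] → .  [on edge]
    (3,1)@(7, 3): e=[-28,40,-4] → .
  covered (1 px):
    . . . X . . . . .
    . . . . . . . . .
    . . . . . . . . .
    . . . . . . . . .
    . . . . . . . . .
    . . . . . . . . .
T1:
  2·area = 42  (B↔C swapped to make it positive)
  edge (16, 5)→(4, 8): d=(-12,3) right/bottom  bias=-1
  edge (4, 8)→(14, 2): d=(10,-6) top-left  bias=+0
  edge (14, 2)→(16, 5): d=(2,3) right/bottom  bias=-1
    (6,1)@(13, 3): e=[33,4,5] → X
    (7,1)@(15, 3): e=[27,16,-1] → .
    (4,2)@(9, 5): e=[21,0,21] → X  [on edge]
    (5,2)@(11, 5): e=[15,12,15] → X
    (7,2)@(15, 5): e=[3,36,3] → X
    (8,2)@(17, 5): e=[-3,48,-3] → .
    (3,3)@(7, 7): e=[3,8,31] → X
    (4,3)@(9, 7): e=[-3,20,25] → .
    (5,3)@(11, 7): e=[-9,32,19] → .
    (6,3)@(13, 7): e=[-15,44,13] → .
    (7,3)@(15, 7): e=[-21,56,7] → .
    (3,4)@(7, 9): e=[-21,28,35] → .
  covered (6 px):
    . . . . . . . . .
    . . . . . . X . .
    . . . . X X X X .
    . . . X . . . . .
    . . . . . . . . .
    . . . . . . . . .
T2:
  2·area = 36
  edge (8, 2)→(14, 4): d=(6,2) right/bottom  bias=-1
  edge (14, 4)→(2, 6): d=(-12,2) right/bottom  bias=-1
  edge (2, 6)→(8, 2): d=(6,-4) top-left  bias=+0
    (2,0)@(5, 1): e=[0,54,-18] → .  [on edge]
    (3,1)@(7, 3): e=[8,26,2] → X
    (4,1)@(9, 3): e=[4,22,10] → X
    (5,1)@(11, 3): e=[0,18,18] → .  [on edge]
    (2,2)@(5, 5): e=[24,6,6] → X
    (4,2)@(9, 5): e=[16,-2,22] → .
    (8,2)@(17, 5): e=[0,-18,54] → .  [on edge]
    (2,3)@(5, 7): e=[36,-18,18] → .
    (3,3)@(7, 7): e=[32,-22,26] → .
  covered (4 px):
    . . . . . . . . .
    . . . X X . . . .
    . . X X . . . . .
    . . . . . . . . .
    . . . . . . . . .
    . . . . . . . . .
T3:
  2·area = 25
  edge (7, 0)→(12, 10): d=(5,10) right/bottom  bias=-1
  edge (12, 10)→(10, 11): d=(-2,1) right/bottom  bias=-1
  edge (10, 11)→(7, 0): d=(-3,-11) top-left  bias=+0
    (4,2)@(9, 5): e=[5,13,7] → X
    (5,2)@(11, 5): e=[-15,11,29] → .
    (4,3)@(9, 7): e=[15,9,1] → X
    (5,3)@(11, 7): e=[-5,7,23] → .
    (4,4)@(9, 9): e=[25,5,-5] → .
    (5,4)@(11, 9): e=[5,3,17] → X
    (6,4)@(13, 9): e=[-15,1,39] → .
    (5,5)@(11, 11): e=[15,-1,11] → .
  covered (3 px):
    . . . . . . . . .
    . . . . . . . . .
    . . . . X . . . .
    . . . . X . . . .
    . . . . . X . . .
    . . . . . . . . .

Result: 14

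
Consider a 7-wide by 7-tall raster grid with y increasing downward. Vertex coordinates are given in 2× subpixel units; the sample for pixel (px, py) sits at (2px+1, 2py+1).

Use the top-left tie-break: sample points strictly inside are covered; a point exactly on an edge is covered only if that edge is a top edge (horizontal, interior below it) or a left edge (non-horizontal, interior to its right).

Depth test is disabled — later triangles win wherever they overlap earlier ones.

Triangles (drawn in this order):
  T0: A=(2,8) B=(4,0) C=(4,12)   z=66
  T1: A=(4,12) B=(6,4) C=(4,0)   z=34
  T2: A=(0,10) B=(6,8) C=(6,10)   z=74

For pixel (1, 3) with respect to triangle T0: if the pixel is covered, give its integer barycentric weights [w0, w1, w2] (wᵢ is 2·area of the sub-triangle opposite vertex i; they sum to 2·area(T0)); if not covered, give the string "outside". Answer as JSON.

T0:
  2·area = 24
  edge (2, 8)→(4, 0): d=(2,-8) top-left  bias=+0
  edge (4, 0)→(4, 12): d=(0,12) right/bottom  bias=-1
  edge (4, 12)→(2, 8): d=(-2,-4) top-left  bias=+0
    (1,2)@(3, 5): e=[2,12,10] → #
    (2,2)@(5, 5): e=[18,-12,18] → ·
    (1,3)@(3, 7): e=[6,12,6] → #
    (2,3)@(5, 7): e=[22,-12,14] → ·
    (1,4)@(3, 9): e=[10,12,2] → #
    (2,4)@(5, 9): e=[26,-12,10] → ·
    (1,5)@(3, 11): e=[14,12,-2] → ·
  covered (3 px):
    · · · · · · ·
    · · · · · · ·
    · # · · · · ·
    · # · · · · ·
    · # · · · · ·
    · · · · · · ·
    · · · · · · ·
T1:
  2·area = 24  (B↔C swapped to make it positive)
  edge (4, 12)→(4, 0): d=(0,-12) top-left  bias=+0
  edge (4, 0)→(6, 4): d=(2,4) right/bottom  bias=-1
  edge (6, 4)→(4, 12): d=(-2,8) right/bottom  bias=-1
    (2,1)@(5, 3): e=[12,2,10] → #
    (3,1)@(7, 3): e=[36,-6,-6] → ·
    (2,2)@(5, 5): e=[12,6,6] → #
    (3,2)@(7, 5): e=[36,-2,-10] → ·
    (2,3)@(5, 7): e=[12,10,2] → #
    (3,3)@(7, 7): e=[36,2,-14] → ·
    (2,4)@(5, 9): e=[12,14,-2] → ·
  covered (3 px):
    · · · · · · ·
    · · # · · · ·
    · · # · · · ·
    · · # · · · ·
    · · · · · · ·
    · · · · · · ·
    · · · · · · ·
T2:
  2·area = 12
  edge (0, 10)→(6, 8): d=(6,-2) top-left  bias=+0
  edge (6, 8)→(6, 10): d=(0,2) right/bottom  bias=-1
  edge (6, 10)→(0, 10): d=(-6,0) right/bottom  bias=-1
    (4,3)@(9, 7): e=[0,-6,18] → ·  [on edge]
    (1,4)@(3, 9): e=[0,6,6] → #  [on edge]
    (2,4)@(5, 9): e=[4,2,6] → #
    (3,4)@(7, 9): e=[8,-2,6] → ·
    (1,5)@(3, 11): e=[12,6,-6] → ·
    (2,5)@(5, 11): e=[16,2,-6] → ·
  covered (2 px):
    · · · · · · ·
    · · · · · · ·
    · · · · · · ·
    · · · · · · ·
    · # # · · · ·
    · · · · · · ·
    · · · · · · ·

Result: [12,6,6]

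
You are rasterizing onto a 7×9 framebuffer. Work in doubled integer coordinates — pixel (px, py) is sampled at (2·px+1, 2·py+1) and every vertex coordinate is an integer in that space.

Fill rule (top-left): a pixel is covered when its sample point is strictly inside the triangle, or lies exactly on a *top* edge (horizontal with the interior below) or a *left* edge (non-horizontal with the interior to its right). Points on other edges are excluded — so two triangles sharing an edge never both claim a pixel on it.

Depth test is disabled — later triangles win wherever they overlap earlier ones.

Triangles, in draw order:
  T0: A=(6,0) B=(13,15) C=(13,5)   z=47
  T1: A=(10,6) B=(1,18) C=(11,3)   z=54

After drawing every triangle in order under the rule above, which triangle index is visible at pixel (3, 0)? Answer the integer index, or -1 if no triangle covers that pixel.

T0:
  2·area = 70  (B↔C swapped to make it positive)
  edge (6, 0)→(13, 5): d=(7,5) right/bottom  bias=-1
  edge (13, 5)→(13, 15): d=(0,10) right/bottom  bias=-1
  edge (13, 15)→(6, 0): d=(-7,-15) top-left  bias=+0
    (3,0)@(7, 1): e=[2,60,8] → X
    (4,0)@(9, 1): e=[-8,40,38] → .
    (6,0)@(13, 1): e=[-28,0,98] → .  [on edge]
    (3,1)@(7, 3): e=[16,60,-6] → .
    (4,1)@(9, 3): e=[6,40,24] → X
    (5,1)@(11, 3): e=[-4,20,54] → .
    (6,1)@(13, 3): e=[-14,0,84] → .  [on edge]
    (4,2)@(9, 5): e=[20,40,10] → X
    (5,2)@(11, 5): e=[10,20,40] → X
    (6,2)@(13, 5): e=[0,0,70] → .  [on edge]
    (4,3)@(9, 7): e=[34,40,-4] → .
    (5,3)@(11, 7): e=[24,20,26] → X
    (6,3)@(13, 7): e=[14,0,56] → .  [on edge]
    (6,4)@(13, 9): e=[28,0,42] → .  [on edge]
    (6,5)@(13, 11): e=[42,0,28] → .  [on edge]
    (6,6)@(13, 13): e=[56,0,14] → .  [on edge]
    (6,7)@(13, 15): e=[70,0,0] → .  [on edge]
    (6,8)@(13, 17): e=[84,0,-14] → .  [on edge]
  covered (6 px):
    . . . X . . .
    . . . . X . .
    . . . . X X .
    . . . . . X .
    . . . . . X .
    . . . . . . .
    . . . . . . .
    . . . . . . .
    . . . . . . .
T1:
  2·area = 15
  edge (10, 6)→(1, 18): d=(-9,12) right/bottom  bias=-1
  edge (1, 18)→(11, 3): d=(10,-15) top-left  bias=+0
  edge (11, 3)→(10, 6): d=(-1,3) right/bottom  bias=-1
    (5,1)@(11, 3): e=[15,0,0] → .  [on edge]
    (4,3)@(9, 7): e=[3,10,2] → X
    (5,3)@(11, 7): e=[-21,40,-4] → .
    (3,4)@(7, 9): e=[9,0,6] → X  [on edge]
    (4,4)@(9, 9): e=[-15,30,0] → .  [on edge]
    (3,5)@(7, 11): e=[-9,20,4] → .
    (1,7)@(3, 15): e=[3,0,12] → X  [on edge]
    (2,7)@(5, 15): e=[-21,30,6] → .
    (3,7)@(7, 15): e=[-45,60,0] → .  [on edge]
    (1,8)@(3, 17): e=[-15,20,10] → .
  covered (3 px):
    . . . . . . .
    . . . . . . .
    . . . . . . .
    . . . . X . .
    . . . X . . .
    . . . . . . .
    . . . . . . .
    . X . . . . .
    . . . . . . .

Z-buffer (winner per pixel, '.' = empty):
  . . . 0 . . .
  . . . . 0 . .
  . . . . 0 0 .
  . . . . 1 0 .
  . . . 1 . 0 .
  . . . . . . .
  . . . . . . .
  . 1 . . . . .
  . . . . . . .

Result: 0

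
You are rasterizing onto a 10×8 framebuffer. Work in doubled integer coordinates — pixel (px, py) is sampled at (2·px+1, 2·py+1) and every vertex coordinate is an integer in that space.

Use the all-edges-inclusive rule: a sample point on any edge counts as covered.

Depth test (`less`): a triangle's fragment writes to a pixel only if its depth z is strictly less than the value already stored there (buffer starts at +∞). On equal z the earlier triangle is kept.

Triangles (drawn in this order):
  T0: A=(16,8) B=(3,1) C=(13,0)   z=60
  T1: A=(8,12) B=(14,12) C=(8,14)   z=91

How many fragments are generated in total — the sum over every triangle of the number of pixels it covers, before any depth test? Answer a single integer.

T0:
  2·area = 83
  edge (16, 8)→(3, 1): d=(-13,-7) inclusive
  edge (3, 1)→(13, 0): d=(10,-1) inclusive
  edge (13, 0)→(16, 8): d=(3,8) inclusive
    (1,0)@(3, 1): e=[0,0,83] → █  [on edge]
    (2,0)@(5, 1): e=[14,2,67] → █
    (3,0)@(7, 1): e=[28,4,51] → █
    (4,0)@(9, 1): e=[42,6,35] → █
    (5,0)@(11, 1): e=[56,8,19] → █
    (6,0)@(13, 1): e=[70,10,3] → █
    (7,0)@(15, 1): e=[84,12,-13] → ·
    (1,1)@(3, 3): e=[-26,20,89] → ·
    (2,1)@(5, 3): e=[-12,22,73] → ·
    (3,1)@(7, 3): e=[2,24,57] → █
    (7,1)@(15, 3): e=[58,32,-7] → ·
    (3,2)@(7, 5): e=[-24,44,63] → ·
  covered (13 px):
    · █ █ █ █ █ █ · · ·
    · · · █ █ █ █ · · ·
    · · · · · █ █ · · ·
    · · · · · · · █ · ·
    · · · · · · · · · ·
    · · · · · · · · · ·
    · · · · · · · · · ·
    · · · · · · · · · ·
T1:
  2·area = 12
  edge (8, 12)→(14, 12): d=(6,0) inclusive
  edge (14, 12)→(8, 14): d=(-6,2) inclusive
  edge (8, 14)→(8, 12): d=(0,-2) inclusive
    (8,5)@(17, 11): e=[-6,0,18] → ·  [on edge]
    (4,6)@(9, 13): e=[6,4,2] → █
    (5,6)@(11, 13): e=[6,0,6] → █  [on edge]
    (6,6)@(13, 13): e=[6,-4,10] → ·
    (2,7)@(5, 15): e=[18,0,-6] → ·  [on edge]
    (4,7)@(9, 15): e=[18,-8,2] → ·
    (5,7)@(11, 15): e=[18,-12,6] → ·
  covered (2 px):
    · · · · · · · · · ·
    · · · · · · · · · ·
    · · · · · · · · · ·
    · · · · · · · · · ·
    · · · · · · · · · ·
    · · · · · · · · · ·
    · · · · █ █ · · · ·
    · · · · · · · · · ·

Answer: 15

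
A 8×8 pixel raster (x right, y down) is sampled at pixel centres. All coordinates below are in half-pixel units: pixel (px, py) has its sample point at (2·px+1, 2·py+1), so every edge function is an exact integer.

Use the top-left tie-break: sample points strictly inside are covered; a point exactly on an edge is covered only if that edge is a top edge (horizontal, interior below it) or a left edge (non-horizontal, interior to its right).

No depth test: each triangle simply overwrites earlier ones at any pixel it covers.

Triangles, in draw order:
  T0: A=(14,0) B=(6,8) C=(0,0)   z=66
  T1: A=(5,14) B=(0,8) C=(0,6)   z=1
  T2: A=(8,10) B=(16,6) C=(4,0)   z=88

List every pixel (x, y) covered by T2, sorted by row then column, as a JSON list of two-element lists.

T0:
  2·area = 112
  edge (14, 0)→(6, 8): d=(-8,8) right/bottom  bias=-1
  edge (6, 8)→(0, 0): d=(-6,-8) top-left  bias=+0
  edge (0, 0)→(14, 0): d=(14,0) top-left  bias=+0
    (0,0)@(1, 1): e=[96,2,14] → X
    (1,0)@(3, 1): e=[80,18,14] → X
    (2,0)@(5, 1): e=[64,34,14] → X
    (3,0)@(7, 1): e=[48,50,14] → X
    (4,0)@(9, 1): e=[32,66,14] → X
    (5,0)@(11, 1): e=[16,82,14] → X
    (6,0)@(13, 1): e=[0,98,14] → .  [on edge]
    (0,1)@(1, 3): e=[80,-10,42] → .
    (1,1)@(3, 3): e=[64,6,42] → X
    (5,1)@(11, 3): e=[0,70,42] → .  [on edge]
    (1,2)@(3, 5): e=[48,-6,70] → .
    (2,2)@(5, 5): e=[32,10,70] → X
    (4,2)@(9, 5): e=[0,42,70] → .  [on edge]
    (3,3)@(7, 7): e=[0,14,98] → .  [on edge]
    (2,4)@(5, 9): e=[0,-14,126] → .  [on edge]
    (1,5)@(3, 11): e=[0,-42,154] → .  [on edge]
    (0,6)@(1, 13): e=[0,-70,182] → .  [on edge]
  covered (12 px):
    X X X X X X . .
    . X X X X . . .
    . . X X . . . .
    . . . . . . . .
    . . . . . . . .
    . . . . . . . .
    . . . . . . . .
    . . . . . . . .
T1:
  2·area = 10
  edge (5, 14)→(0, 8): d=(-5,-6) top-left  bias=+0
  edge (0, 8)→(0, 6): d=(0,-2) top-left  bias=+0
  edge (0, 6)→(5, 14): d=(5,8) right/bottom  bias=-1
    (0,4)@(1, 9): e=[1,2,7] → X
    (1,4)@(3, 9): e=[13,6,-9] → .
    (0,5)@(1, 11): e=[-9,2,17] → .
    (1,5)@(3, 11): e=[3,6,1] → X
    (2,5)@(5, 11): e=[15,10,-15] → .
    (1,6)@(3, 13): e=[-7,6,11] → .
  covered (2 px):
    . . . . . . . .
    . . . . . . . .
    . . . . . . . .
    . . . . . . . .
    X . . . . . . .
    . X . . . . . .
    . . . . . . . .
    . . . . . . . .
T2:
  2·area = 96  (B↔C swapped to make it positive)
  edge (8, 10)→(4, 0): d=(-4,-10) top-left  bias=+0
  edge (4, 0)→(16, 6): d=(12,6) right/bottom  bias=-1
  edge (16, 6)→(8, 10): d=(-8,4) right/bottom  bias=-1
    (2,0)@(5, 1): e=[6,6,84] → X
    (3,0)@(7, 1): e=[26,-6,76] → .
    (2,1)@(5, 3): e=[-2,30,68] → .
    (3,1)@(7, 3): e=[18,18,60] → X
    (4,1)@(9, 3): e=[38,6,52] → X
    (5,1)@(11, 3): e=[58,-6,44] → .
    (3,2)@(7, 5): e=[10,42,44] → X
    (5,2)@(11, 5): e=[50,18,28] → X
    (6,2)@(13, 5): e=[70,6,20] → X
    (7,2)@(15, 5): e=[90,-6,12] → .
    (3,3)@(7, 7): e=[2,66,28] → X
    (7,3)@(15, 7): e=[82,18,-4] → .
  covered (12 px):
    . . X . . . . .
    . . . X X . . .
    . . . X X X X .
    . . . X X X X .
    . . . . X . . .
    . . . . . . . .
    . . . . . . . .
    . . . . . . . .

Result: [[2,0],[3,1],[4,1],[3,2],[4,2],[5,2],[6,2],[3,3],[4,3],[5,3],[6,3],[4,4]]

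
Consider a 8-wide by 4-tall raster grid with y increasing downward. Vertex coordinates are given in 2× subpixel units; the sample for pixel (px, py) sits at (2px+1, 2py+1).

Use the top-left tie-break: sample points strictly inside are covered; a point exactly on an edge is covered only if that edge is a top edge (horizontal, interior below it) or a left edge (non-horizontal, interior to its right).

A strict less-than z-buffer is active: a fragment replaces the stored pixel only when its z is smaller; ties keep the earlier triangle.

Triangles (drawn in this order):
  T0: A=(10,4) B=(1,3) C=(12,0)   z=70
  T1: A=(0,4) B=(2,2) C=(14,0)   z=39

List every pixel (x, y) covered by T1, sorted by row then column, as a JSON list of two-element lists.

T0:
  2·area = 38
  edge (10, 4)→(1, 3): d=(-9,-1) top-left  bias=+0
  edge (1, 3)→(12, 0): d=(11,-3) top-left  bias=+0
  edge (12, 0)→(10, 4): d=(-2,4) right/bottom  bias=-1
    (4,0)@(9, 1): e=[26,2,10] → X
    (5,0)@(11, 1): e=[28,8,2] → X
    (6,0)@(13, 1): e=[30,14,-6] → .
    (0,1)@(1, 3): e=[0,0,38] → X  [on edge]
    (1,1)@(3, 3): e=[2,6,30] → X
    (2,1)@(5, 3): e=[4,12,22] → X
    (3,1)@(7, 3): e=[6,18,14] → X
    (5,1)@(11, 3): e=[10,30,-2] → .
    (0,2)@(1, 5): e=[-18,22,34] → .
    (1,2)@(3, 5): e=[-16,28,26] → .
    (2,2)@(5, 5): e=[-14,34,18] → .
    (3,2)@(7, 5): e=[-12,40,10] → .
  covered (7 px):
    . . . . X X . .
    X X X X X . . .
    . . . . . . . .
    . . . . . . . .
T1:
  2·area = 20
  edge (0, 4)→(2, 2): d=(2,-2) top-left  bias=+0
  edge (2, 2)→(14, 0): d=(12,-2) top-left  bias=+0
  edge (14, 0)→(0, 4): d=(-14,4) right/bottom  bias=-1
    (1,0)@(3, 1): e=[0,-10,30] → .  [on edge]
    (4,0)@(9, 1): e=[12,2,6] → X
    (5,0)@(11, 1): e=[16,6,-2] → .
    (0,1)@(1, 3): e=[0,10,10] → X  [on edge]
    (1,1)@(3, 3): e=[4,14,2] → X
    (2,1)@(5, 3): e=[8,18,-6] → .
    (4,1)@(9, 3): e=[16,26,-22] → .
    (0,2)@(1, 5): e=[4,34,-18] → .
    (1,2)@(3, 5): e=[8,38,-26] → .
  covered (3 px):
    . . . . X . . .
    X X . . . . . .
    . . . . . . . .
    . . . . . . . .

Final: [[4,0],[0,1],[1,1]]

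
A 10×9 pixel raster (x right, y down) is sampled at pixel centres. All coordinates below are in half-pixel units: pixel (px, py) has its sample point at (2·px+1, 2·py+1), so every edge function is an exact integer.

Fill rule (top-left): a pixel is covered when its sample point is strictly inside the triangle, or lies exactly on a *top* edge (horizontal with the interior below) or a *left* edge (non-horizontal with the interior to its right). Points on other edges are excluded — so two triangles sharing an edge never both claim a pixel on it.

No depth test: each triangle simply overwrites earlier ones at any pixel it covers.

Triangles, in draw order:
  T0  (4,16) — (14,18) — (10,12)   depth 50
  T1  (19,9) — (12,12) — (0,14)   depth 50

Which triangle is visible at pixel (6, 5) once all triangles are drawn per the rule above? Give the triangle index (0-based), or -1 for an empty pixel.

T0:
  2·area = 52  (B↔C swapped to make it positive)
  edge (4, 16)→(10, 12): d=(6,-4) top-left  bias=+0
  edge (10, 12)→(14, 18): d=(4,6) right/bottom  bias=-1
  edge (14, 18)→(4, 16): d=(-10,-2) top-left  bias=+0
    (4,6)@(9, 13): e=[2,10,40] → X
    (5,6)@(11, 13): e=[10,-2,44] → .
    (3,7)@(7, 15): e=[6,30,16] → X
    (5,7)@(11, 15): e=[22,6,24] → X
    (6,7)@(13, 15): e=[30,-6,28] → .
    (3,8)@(7, 17): e=[18,38,-4] → .
    (4,8)@(9, 17): e=[26,26,0] → X  [on edge]
    (6,8)@(13, 17): e=[42,2,8] → X
    (7,8)@(15, 17): e=[50,-10,12] → .
  covered (7 px):
    . . . . . . . . . .
    . . . . . . . . . .
    . . . . . . . . . .
    . . . . . . . . . .
    . . . . . . . . . .
    . . . . . . . . . .
    . . . . X . . . . .
    . . . X X X . . . .
    . . . . X X X . . .
T1:
  2·area = 22
  edge (19, 9)→(12, 12): d=(-7,3) right/bottom  bias=-1
  edge (12, 12)→(0, 14): d=(-12,2) right/bottom  bias=-1
  edge (0, 14)→(19, 9): d=(19,-5) top-left  bias=+0
    (9,4)@(19, 9): e=[0,22,0] → .  [on edge]
    (6,5)@(13, 11): e=[4,10,8] → X
    (7,5)@(15, 11): e=[-2,6,18] → .
    (2,6)@(5, 13): e=[14,2,6] → X
    (3,6)@(7, 13): e=[8,-2,16] → .
    (6,6)@(13, 13): e=[-10,-14,46] → .
    (2,7)@(5, 15): e=[0,-22,44] → .  [on edge]
  covered (2 px):
    . . . . . . . . . .
    . . . . . . . . . .
    . . . . . . . . . .
    . . . . . . . . . .
    . . . . . . . . . .
    . . . . . . X . . .
    . . X . . . . . . .
    . . . . . . . . . .
    . . . . . . . . . .

Z-buffer (winner per pixel, '.' = empty):
  . . . . . . . . . .
  . . . . . . . . . .
  . . . . . . . . . .
  . . . . . . . . . .
  . . . . . . . . . .
  . . . . . . 1 . . .
  . . 1 . 0 . . . . .
  . . . 0 0 0 . . . .
  . . . . 0 0 0 . . .

Final: 1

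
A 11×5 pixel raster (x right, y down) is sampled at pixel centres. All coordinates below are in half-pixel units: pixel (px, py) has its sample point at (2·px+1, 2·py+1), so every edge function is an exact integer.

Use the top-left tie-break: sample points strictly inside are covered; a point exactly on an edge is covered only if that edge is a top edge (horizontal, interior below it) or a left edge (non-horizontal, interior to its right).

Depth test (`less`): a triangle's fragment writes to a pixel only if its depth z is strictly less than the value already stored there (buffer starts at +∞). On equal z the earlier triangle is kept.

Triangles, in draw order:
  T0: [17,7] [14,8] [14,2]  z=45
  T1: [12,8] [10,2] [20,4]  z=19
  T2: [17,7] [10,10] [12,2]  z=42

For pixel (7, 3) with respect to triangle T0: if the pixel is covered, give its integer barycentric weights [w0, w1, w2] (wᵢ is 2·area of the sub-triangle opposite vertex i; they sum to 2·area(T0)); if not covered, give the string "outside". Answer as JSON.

T0:
  2·area = 18
  edge (17, 7)→(14, 8): d=(-3,1) right/bottom  bias=-1
  edge (14, 8)→(14, 2): d=(0,-6) top-left  bias=+0
  edge (14, 2)→(17, 7): d=(3,5) right/bottom  bias=-1
    (7,2)@(15, 5): e=[8,6,4] → █
    (8,2)@(17, 5): e=[6,18,-6] → ·
    (7,3)@(15, 7): e=[2,6,10] → █
    (8,3)@(17, 7): e=[0,18,0] → ·  [on edge]
    (5,4)@(11, 9): e=[0,-18,36] → ·  [on edge]
    (7,4)@(15, 9): e=[-4,6,16] → ·
  covered (2 px):
    · · · · · · · · · · ·
    · · · · · · · · · · ·
    · · · · · · · █ · · ·
    · · · · · · · █ · · ·
    · · · · · · · · · · ·
T1:
  2·area = 56
  edge (12, 8)→(10, 2): d=(-2,-6) top-left  bias=+0
  edge (10, 2)→(20, 4): d=(10,2) right/bottom  bias=-1
  edge (20, 4)→(12, 8): d=(-8,4) right/bottom  bias=-1
    (2,0)@(5, 1): e=[-28,0,84] → ·  [on edge]
    (5,1)@(11, 3): e=[4,8,44] → █
    (6,1)@(13, 3): e=[16,4,36] → █
    (7,1)@(15, 3): e=[28,0,28] → ·  [on edge]
    (5,2)@(11, 5): e=[0,28,28] → █  [on edge]
    (7,2)@(15, 5): e=[24,20,12] → █
    (8,2)@(17, 5): e=[36,16,4] → █
    (9,2)@(19, 5): e=[48,12,-4] → ·
    (5,3)@(11, 7): e=[-4,48,12] → ·
    (6,3)@(13, 7): e=[8,44,4] → █
    (7,3)@(15, 7): e=[20,40,-4] → ·
    (8,3)@(17, 7): e=[32,36,-12] → ·
  covered (7 px):
    · · · · · · · · · · ·
    · · · · · █ █ · · · ·
    · · · · · █ █ █ █ · ·
    · · · · · · █ · · · ·
    · · · · · · · · · · ·
T2:
  2·area = 50
  edge (17, 7)→(10, 10): d=(-7,3) right/bottom  bias=-1
  edge (10, 10)→(12, 2): d=(2,-8) top-left  bias=+0
  edge (12, 2)→(17, 7): d=(5,5) right/bottom  bias=-1
    (5,0)@(11, 1): e=[60,-10,0] → ·  [on edge]
    (6,1)@(13, 3): e=[40,10,0] → ·  [on edge]
    (6,2)@(13, 5): e=[26,14,10] → █
    (7,2)@(15, 5): e=[20,30,0] → ·  [on edge]
    (5,3)@(11, 7): e=[18,2,30] → █
    (7,3)@(15, 7): e=[6,34,10] → █
    (8,3)@(17, 7): e=[0,50,0] → ·  [on edge]
    (5,4)@(11, 9): e=[4,6,40] → █
    (6,4)@(13, 9): e=[-2,22,30] → ·
    (7,4)@(15, 9): e=[-8,38,20] → ·
    (9,4)@(19, 9): e=[-20,70,0] → ·  [on edge]
  covered (5 px):
    · · · · · · · · · · ·
    · · · · · · · · · · ·
    · · · · · · █ · · · ·
    · · · · · █ █ █ · · ·
    · · · · · █ · · · · ·

Final: [6,10,2]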